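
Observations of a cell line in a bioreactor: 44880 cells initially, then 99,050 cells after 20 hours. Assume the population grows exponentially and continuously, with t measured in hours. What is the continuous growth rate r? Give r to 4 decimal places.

r ≈ 0.0396 per hour

99050 = 44880 · e^(r·20)
e^(20r) = 99050/44880 = 2.207
r = ln(2.207) / 20 = 0.79163 / 20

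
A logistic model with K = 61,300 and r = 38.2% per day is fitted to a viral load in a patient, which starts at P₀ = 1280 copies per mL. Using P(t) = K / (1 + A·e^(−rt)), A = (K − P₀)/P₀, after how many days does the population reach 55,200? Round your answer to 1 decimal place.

A = (61300 − 1280)/1280 = 46.89062
55200 = 61300/(1 + 46.89062·e^(−0.382t)) → 1 + 46.89062·e^(−0.382t) = 1.11051
e^(−0.382t) = 0.002357 → t = ln(424.32172)/0.382 = 6.05049/0.382

t ≈ 15.8 days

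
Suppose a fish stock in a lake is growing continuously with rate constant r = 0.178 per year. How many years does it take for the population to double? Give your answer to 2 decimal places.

doubling time ≈ 3.89 years

doubling time = ln(2) / |r| = 0.69315 / 0.178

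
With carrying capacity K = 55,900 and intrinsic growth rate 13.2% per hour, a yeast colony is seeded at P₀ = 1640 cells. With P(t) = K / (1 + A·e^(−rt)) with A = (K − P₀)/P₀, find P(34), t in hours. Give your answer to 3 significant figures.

≈ 40,700 cells

A = (55900 − 1640)/1640 = 33.08537
P(34) = 55900 / (1 + 33.08537·e^(−0.132·34)) = 55900 / (1 + 33.08537·0.011243)
= 55900 / 1.37198 ≈ 40743.97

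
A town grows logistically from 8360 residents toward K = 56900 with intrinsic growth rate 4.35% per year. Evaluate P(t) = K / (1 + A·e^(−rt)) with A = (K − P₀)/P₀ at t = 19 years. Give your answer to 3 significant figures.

≈ 16,100 residents

A = (56900 − 8360)/8360 = 5.80622
P(19) = 56900 / (1 + 5.80622·e^(−0.0435·19)) = 56900 / (1 + 5.80622·0.437578)
= 56900 / 3.54067 ≈ 16070.38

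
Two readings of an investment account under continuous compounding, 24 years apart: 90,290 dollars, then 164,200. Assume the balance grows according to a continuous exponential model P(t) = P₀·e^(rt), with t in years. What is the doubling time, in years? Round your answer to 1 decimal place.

doubling time ≈ 27.8 years

r = ln(164200/90290) / 24 = ln(1.81858) / 24 ≈ 0.024919 per year
doubling time = ln 2 / |r| = 0.69315 / 0.024919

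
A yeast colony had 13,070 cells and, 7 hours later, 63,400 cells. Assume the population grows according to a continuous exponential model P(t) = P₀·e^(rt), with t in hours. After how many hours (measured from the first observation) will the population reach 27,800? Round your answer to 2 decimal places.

r = ln(63400/13070) / 7 ≈ 0.225592 per hour
t = ln(27800/13070) / r = 0.75472 / 0.225592 ≈ 3.345

t ≈ 3.35 hours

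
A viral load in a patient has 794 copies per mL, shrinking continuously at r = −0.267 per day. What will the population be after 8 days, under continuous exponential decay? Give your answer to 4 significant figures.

≈ 93.79 copies per mL

P(8) = 794 · e^(-0.267·8) = 794 · e^(-2.136)
= 794 · 0.11813 ≈ 93.79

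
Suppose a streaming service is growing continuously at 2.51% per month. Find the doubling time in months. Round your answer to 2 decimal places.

doubling time = ln(2) / |r| = 0.69315 / 0.0251

doubling time ≈ 27.62 months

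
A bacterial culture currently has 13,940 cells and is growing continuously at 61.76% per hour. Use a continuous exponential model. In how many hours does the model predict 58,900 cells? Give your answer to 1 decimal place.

t ≈ 2.3 hours

58900 = 13940 · e^(0.6176·t)
t = ln(58900/13940) / 0.6176 = ln(4.22525) / 0.6176 = 1.44108 / 0.6176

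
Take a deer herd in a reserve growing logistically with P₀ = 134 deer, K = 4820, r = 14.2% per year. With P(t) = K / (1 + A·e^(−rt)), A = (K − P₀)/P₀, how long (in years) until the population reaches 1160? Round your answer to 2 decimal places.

t ≈ 16.94 years

A = (4820 − 134)/134 = 34.97015
1160 = 4820/(1 + 34.97015·e^(−0.142t)) → 1 + 34.97015·e^(−0.142t) = 4.15517
e^(−0.142t) = 0.090225 → t = ln(11.08344)/0.142 = 2.40545/0.142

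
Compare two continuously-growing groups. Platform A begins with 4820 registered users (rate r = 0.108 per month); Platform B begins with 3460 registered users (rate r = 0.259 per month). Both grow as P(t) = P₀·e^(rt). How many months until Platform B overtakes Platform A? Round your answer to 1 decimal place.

4820·e^(0.108t) = 3460·e^(0.259t)
4820/3460 = e^((0.259 − 0.108)t) → ln(1.39306) = 0.151·t
t = 0.33151 / 0.151

t ≈ 2.2 months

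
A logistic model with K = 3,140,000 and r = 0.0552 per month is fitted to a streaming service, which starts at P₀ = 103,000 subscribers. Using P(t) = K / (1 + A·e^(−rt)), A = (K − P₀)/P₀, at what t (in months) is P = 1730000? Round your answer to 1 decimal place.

t ≈ 65.0 months

A = (3140000 − 103000)/103000 = 29.48544
1730000 = 3140000/(1 + 29.48544·e^(−0.0552t)) → 1 + 29.48544·e^(−0.0552t) = 1.81503
e^(−0.0552t) = 0.027642 → t = ln(36.17717)/0.0552 = 3.58843/0.0552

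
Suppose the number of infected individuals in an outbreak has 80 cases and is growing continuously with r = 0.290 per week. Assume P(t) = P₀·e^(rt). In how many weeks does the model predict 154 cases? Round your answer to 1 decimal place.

154 = 80 · e^(0.29·t)
t = ln(154/80) / 0.29 = ln(1.925) / 0.29 = 0.65493 / 0.29

t ≈ 2.3 weeks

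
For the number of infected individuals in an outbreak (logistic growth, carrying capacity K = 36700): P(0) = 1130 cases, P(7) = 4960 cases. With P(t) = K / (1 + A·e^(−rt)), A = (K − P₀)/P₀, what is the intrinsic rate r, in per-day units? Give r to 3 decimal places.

A = (36700 − 1130)/1130 = 31.47788
4960 = 36700/(1 + 31.47788·e^(−r·7)) → e^(−7r) = (7.39919 − 1)/31.47788 = 0.203292
r = −ln(0.203292)/7 = 1.59311/7

r ≈ 0.228 per day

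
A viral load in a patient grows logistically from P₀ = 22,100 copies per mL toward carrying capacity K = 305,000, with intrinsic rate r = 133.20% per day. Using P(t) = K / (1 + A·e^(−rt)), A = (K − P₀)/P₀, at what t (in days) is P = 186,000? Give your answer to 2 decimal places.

A = (305000 − 22100)/22100 = 12.8009
186000 = 305000/(1 + 12.8009·e^(−1.332t)) → 1 + 12.8009·e^(−1.332t) = 1.63978
e^(−1.332t) = 0.04998 → t = ln(20.00814)/1.332 = 2.99614/1.332

t ≈ 2.25 days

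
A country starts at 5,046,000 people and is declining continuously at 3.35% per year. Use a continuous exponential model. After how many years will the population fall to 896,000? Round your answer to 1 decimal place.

t ≈ 51.6 years

896000 = 5046000 · e^(-0.0335·t)
t = ln(896000/5046000) / -0.0335 = ln(0.17757) / -0.0335 = -1.72841 / -0.0335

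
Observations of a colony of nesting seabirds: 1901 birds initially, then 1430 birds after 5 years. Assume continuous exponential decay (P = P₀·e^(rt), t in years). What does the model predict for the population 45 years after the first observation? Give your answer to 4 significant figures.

≈ 146.6 birds

r = ln(1430/1901) / 5 ≈ -0.056941 per year
P(45) = 1901 · e^(-0.056941·45) = 1901 · 0.07712 ≈ 146.61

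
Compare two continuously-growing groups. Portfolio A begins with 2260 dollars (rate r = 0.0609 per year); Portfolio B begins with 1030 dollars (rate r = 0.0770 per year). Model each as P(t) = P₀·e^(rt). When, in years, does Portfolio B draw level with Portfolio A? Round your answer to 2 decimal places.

2260·e^(0.0609t) = 1030·e^(0.077t)
2260/1030 = e^((0.077 − 0.0609)t) → ln(2.19417) = 0.0161·t
t = 0.78581 / 0.0161

t ≈ 48.81 years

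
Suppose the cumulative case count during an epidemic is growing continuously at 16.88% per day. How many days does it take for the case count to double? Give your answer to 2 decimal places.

doubling time = ln(2) / |r| = 0.69315 / 0.1688

doubling time ≈ 4.11 days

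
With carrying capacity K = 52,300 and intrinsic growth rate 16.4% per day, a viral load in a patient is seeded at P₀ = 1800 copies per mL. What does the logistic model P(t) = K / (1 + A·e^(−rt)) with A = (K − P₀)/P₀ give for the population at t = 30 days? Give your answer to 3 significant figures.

A = (52300 − 1800)/1800 = 28.05556
P(30) = 52300 / (1 + 28.05556·e^(−0.164·30)) = 52300 / (1 + 28.05556·0.007299)
= 52300 / 1.20478 ≈ 43410.37

≈ 43,400 copies per mL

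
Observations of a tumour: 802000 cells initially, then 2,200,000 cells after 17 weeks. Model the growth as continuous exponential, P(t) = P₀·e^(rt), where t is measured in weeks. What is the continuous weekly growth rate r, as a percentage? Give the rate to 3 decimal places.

2200000 = 802000 · e^(r·17)
e^(17r) = 2200000/802000 = 2.74314
r = ln(2.74314) / 17 = 1.0091 / 17

r ≈ 5.936% per week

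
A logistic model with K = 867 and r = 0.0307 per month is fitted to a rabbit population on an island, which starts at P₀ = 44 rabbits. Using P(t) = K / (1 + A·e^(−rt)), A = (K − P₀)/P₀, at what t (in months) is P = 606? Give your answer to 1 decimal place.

A = (867 − 44)/44 = 18.70455
606 = 867/(1 + 18.70455·e^(−0.0307t)) → 1 + 18.70455·e^(−0.0307t) = 1.43069
e^(−0.0307t) = 0.023026 → t = ln(43.42894)/0.0307 = 3.77113/0.0307

t ≈ 122.8 months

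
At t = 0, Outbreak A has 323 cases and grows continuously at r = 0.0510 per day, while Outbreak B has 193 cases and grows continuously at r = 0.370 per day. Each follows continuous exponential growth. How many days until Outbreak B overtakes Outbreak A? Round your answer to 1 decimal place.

323·e^(0.051t) = 193·e^(0.37t)
323/193 = e^((0.37 − 0.051)t) → ln(1.67358) = 0.319·t
t = 0.51496 / 0.319

t ≈ 1.6 days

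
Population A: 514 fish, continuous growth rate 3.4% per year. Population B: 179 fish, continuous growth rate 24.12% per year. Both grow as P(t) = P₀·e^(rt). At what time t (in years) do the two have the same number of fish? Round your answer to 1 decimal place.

t ≈ 5.1 years

514·e^(0.034t) = 179·e^(0.2412t)
514/179 = e^((0.2412 − 0.034)t) → ln(2.87151) = 0.2072·t
t = 1.05484 / 0.2072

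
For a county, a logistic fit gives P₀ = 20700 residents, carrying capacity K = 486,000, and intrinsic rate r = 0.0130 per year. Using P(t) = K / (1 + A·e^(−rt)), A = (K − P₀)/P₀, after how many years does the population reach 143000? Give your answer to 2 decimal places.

t ≈ 172.13 years

A = (486000 − 20700)/20700 = 22.47826
143000 = 486000/(1 + 22.47826·e^(−0.013t)) → 1 + 22.47826·e^(−0.013t) = 3.3986
e^(−0.013t) = 0.106708 → t = ln(9.3714)/0.013 = 2.23766/0.013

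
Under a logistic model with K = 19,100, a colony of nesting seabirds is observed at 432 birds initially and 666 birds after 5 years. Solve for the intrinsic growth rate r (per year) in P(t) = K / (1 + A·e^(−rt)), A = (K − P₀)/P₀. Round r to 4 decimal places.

r ≈ 0.0891 per year

A = (19100 − 432)/432 = 43.21296
666 = 19100/(1 + 43.21296·e^(−r·5)) → e^(−5r) = (28.67868 − 1)/43.21296 = 0.640518
r = −ln(0.640518)/5 = 0.44548/5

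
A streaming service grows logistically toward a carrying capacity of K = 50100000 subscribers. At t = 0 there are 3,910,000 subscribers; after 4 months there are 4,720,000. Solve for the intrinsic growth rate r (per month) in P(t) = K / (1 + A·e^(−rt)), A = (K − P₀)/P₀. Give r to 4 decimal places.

A = (50100000 − 3910000)/3910000 = 11.8133
4720000 = 50100000/(1 + 11.8133·e^(−r·4)) → e^(−4r) = (10.61441 − 1)/11.8133 = 0.813863
r = −ln(0.813863)/4 = 0.20596/4

r ≈ 0.0515 per month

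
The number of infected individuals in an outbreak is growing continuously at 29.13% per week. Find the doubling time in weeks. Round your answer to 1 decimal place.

doubling time ≈ 2.4 weeks

doubling time = ln(2) / |r| = 0.69315 / 0.2913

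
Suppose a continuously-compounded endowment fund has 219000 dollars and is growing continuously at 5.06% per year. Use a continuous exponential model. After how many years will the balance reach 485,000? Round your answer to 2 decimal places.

485000 = 219000 · e^(0.0506·t)
t = ln(485000/219000) / 0.0506 = ln(2.21461) / 0.0506 = 0.79508 / 0.0506

t ≈ 15.71 years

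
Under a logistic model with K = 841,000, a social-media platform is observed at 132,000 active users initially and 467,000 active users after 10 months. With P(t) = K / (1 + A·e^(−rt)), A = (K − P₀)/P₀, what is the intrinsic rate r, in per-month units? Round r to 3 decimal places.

r ≈ 0.190 per month

A = (841000 − 132000)/132000 = 5.37121
467000 = 841000/(1 + 5.37121·e^(−r·10)) → e^(−10r) = (1.80086 − 1)/5.37121 = 0.149102
r = −ln(0.149102)/10 = 1.90313/10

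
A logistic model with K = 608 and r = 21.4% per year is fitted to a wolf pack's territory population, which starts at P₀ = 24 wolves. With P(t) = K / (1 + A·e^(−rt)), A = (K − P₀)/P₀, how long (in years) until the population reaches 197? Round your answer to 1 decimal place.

t ≈ 11.5 years

A = (608 − 24)/24 = 24.33333
197 = 608/(1 + 24.33333·e^(−0.214t)) → 1 + 24.33333·e^(−0.214t) = 3.08629
e^(−0.214t) = 0.085738 → t = ln(11.66342)/0.214 = 2.45646/0.214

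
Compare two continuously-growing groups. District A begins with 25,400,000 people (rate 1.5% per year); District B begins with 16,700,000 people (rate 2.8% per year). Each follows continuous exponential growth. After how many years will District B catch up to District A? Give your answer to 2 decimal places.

t ≈ 32.26 years

25400000·e^(0.015t) = 16700000·e^(0.028t)
25400000/16700000 = e^((0.028 − 0.015)t) → ln(1.52096) = 0.013·t
t = 0.41934 / 0.013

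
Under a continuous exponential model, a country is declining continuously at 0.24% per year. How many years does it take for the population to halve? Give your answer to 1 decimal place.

half-life ≈ 288.8 years

half-life = ln(2) / |r| = 0.69315 / 0.0024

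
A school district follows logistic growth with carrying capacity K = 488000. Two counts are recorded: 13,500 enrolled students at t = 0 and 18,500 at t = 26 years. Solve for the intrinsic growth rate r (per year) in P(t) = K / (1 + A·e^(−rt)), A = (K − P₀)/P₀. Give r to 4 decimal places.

A = (488000 − 13500)/13500 = 35.14815
18500 = 488000/(1 + 35.14815·e^(−r·26)) → e^(−26r) = (26.37838 − 1)/35.14815 = 0.72204
r = −ln(0.72204)/26 = 0.32567/26

r ≈ 0.0125 per year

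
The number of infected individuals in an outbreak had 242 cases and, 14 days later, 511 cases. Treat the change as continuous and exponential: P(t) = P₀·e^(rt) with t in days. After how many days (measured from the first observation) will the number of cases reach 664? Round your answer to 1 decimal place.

r = ln(511/242) / 14 ≈ 0.053388 per day
t = ln(664/242) / r = 1.00934 / 0.053388 ≈ 18.906

t ≈ 18.9 days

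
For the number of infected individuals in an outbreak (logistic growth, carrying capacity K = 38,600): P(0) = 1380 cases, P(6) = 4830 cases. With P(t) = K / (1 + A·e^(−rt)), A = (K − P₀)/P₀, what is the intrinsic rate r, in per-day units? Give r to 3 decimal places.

r ≈ 0.225 per day

A = (38600 − 1380)/1380 = 26.97101
4830 = 38600/(1 + 26.97101·e^(−r·6)) → e^(−6r) = (7.99172 − 1)/26.97101 = 0.259231
r = −ln(0.259231)/6 = 1.35004/6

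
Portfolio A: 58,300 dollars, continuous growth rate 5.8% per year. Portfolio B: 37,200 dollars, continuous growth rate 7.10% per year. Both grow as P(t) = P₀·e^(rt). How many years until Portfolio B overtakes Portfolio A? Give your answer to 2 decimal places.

58300·e^(0.058t) = 37200·e^(0.071t)
58300/37200 = e^((0.071 − 0.058)t) → ln(1.5672) = 0.013·t
t = 0.44929 / 0.013

t ≈ 34.56 years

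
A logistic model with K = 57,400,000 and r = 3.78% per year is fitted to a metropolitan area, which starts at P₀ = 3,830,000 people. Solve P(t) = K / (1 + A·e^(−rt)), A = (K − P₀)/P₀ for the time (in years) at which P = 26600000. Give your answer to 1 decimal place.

A = (57400000 − 3830000)/3830000 = 13.98695
26600000 = 57400000/(1 + 13.98695·e^(−0.0378t)) → 1 + 13.98695·e^(−0.0378t) = 2.15789
e^(−0.0378t) = 0.082784 → t = ln(12.07963)/0.0378 = 2.49152/0.0378

t ≈ 65.9 years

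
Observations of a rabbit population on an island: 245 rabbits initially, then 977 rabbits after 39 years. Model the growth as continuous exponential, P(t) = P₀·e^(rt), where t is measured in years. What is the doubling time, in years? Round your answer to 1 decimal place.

r = ln(977/245) / 39 = ln(3.98776) / 39 ≈ 0.035467 per year
doubling time = ln 2 / |r| = 0.69315 / 0.035467

doubling time ≈ 19.5 years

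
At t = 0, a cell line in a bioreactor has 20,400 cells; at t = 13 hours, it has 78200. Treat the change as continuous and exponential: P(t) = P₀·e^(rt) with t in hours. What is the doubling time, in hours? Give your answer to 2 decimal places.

r = ln(78200/20400) / 13 = ln(3.83333) / 13 ≈ 0.103364 per hour
doubling time = ln 2 / |r| = 0.69315 / 0.103364

doubling time ≈ 6.71 hours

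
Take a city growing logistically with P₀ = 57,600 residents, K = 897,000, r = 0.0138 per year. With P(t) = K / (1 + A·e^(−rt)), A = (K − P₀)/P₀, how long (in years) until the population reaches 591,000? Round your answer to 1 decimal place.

A = (897000 − 57600)/57600 = 14.57292
591000 = 897000/(1 + 14.57292·e^(−0.0138t)) → 1 + 14.57292·e^(−0.0138t) = 1.51777
e^(−0.0138t) = 0.035529 → t = ln(28.14573)/0.0138 = 3.3374/0.0138

t ≈ 241.8 years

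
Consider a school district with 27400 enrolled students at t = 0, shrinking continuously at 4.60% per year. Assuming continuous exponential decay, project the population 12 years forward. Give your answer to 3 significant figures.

≈ 15,800 enrolled students

P(12) = 27400 · e^(-0.046·12) = 27400 · e^(-0.552)
= 27400 · 0.5758 ≈ 15776.84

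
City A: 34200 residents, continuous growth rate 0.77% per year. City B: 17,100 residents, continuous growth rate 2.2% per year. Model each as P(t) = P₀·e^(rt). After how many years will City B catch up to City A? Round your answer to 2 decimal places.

t ≈ 48.47 years

34200·e^(0.0077t) = 17100·e^(0.022t)
34200/17100 = e^((0.022 − 0.0077)t) → ln(2) = 0.0143·t
t = 0.69315 / 0.0143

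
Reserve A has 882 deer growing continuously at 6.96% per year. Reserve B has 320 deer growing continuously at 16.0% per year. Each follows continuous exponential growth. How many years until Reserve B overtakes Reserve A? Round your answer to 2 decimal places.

t ≈ 11.22 years

882·e^(0.0696t) = 320·e^(0.16t)
882/320 = e^((0.16 − 0.0696)t) → ln(2.75625) = 0.0904·t
t = 1.01387 / 0.0904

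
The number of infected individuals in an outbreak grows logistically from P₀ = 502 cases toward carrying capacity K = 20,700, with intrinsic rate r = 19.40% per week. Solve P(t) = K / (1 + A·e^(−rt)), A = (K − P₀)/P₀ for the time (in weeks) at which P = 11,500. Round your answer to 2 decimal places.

t ≈ 20.20 weeks

A = (20700 − 502)/502 = 40.23506
11500 = 20700/(1 + 40.23506·e^(−0.194t)) → 1 + 40.23506·e^(−0.194t) = 1.8
e^(−0.194t) = 0.019883 → t = ln(50.29382)/0.194 = 3.91788/0.194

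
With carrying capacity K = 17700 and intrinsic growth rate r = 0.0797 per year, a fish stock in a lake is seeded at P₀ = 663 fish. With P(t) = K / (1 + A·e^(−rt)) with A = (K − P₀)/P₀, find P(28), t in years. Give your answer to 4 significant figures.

A = (17700 − 663)/663 = 25.69683
P(28) = 17700 / (1 + 25.69683·e^(−0.0797·28)) = 17700 / (1 + 25.69683·0.107357)
= 17700 / 3.75872 ≈ 4709.05

≈ 4,709 fish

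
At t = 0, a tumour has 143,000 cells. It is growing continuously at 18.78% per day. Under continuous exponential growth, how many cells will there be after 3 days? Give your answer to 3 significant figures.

P(3) = 143000 · e^(0.1878·3) = 143000 · e^(0.5634)
= 143000 · 1.75663 ≈ 251198.79

≈ 251,000 cells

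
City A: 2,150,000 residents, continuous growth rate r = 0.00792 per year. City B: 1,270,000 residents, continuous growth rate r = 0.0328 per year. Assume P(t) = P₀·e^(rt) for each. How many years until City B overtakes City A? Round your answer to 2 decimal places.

t ≈ 21.16 years

2150000·e^(0.00792t) = 1270000·e^(0.0328t)
2150000/1270000 = e^((0.0328 − 0.00792)t) → ln(1.69291) = 0.02488·t
t = 0.52645 / 0.02488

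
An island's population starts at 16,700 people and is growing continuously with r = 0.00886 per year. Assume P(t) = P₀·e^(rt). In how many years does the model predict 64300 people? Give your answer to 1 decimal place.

t ≈ 152.2 years

64300 = 16700 · e^(0.00886·t)
t = ln(64300/16700) / 0.00886 = ln(3.8503) / 0.00886 = 1.34815 / 0.00886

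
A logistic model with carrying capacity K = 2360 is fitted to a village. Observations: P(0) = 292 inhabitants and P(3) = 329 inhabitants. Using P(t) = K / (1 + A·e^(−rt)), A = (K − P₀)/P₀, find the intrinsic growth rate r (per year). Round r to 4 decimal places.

A = (2360 − 292)/292 = 7.08219
329 = 2360/(1 + 7.08219·e^(−r·3)) → e^(−3r) = (7.17325 − 1)/7.08219 = 0.871658
r = −ln(0.871658)/3 = 0.13736/3

r ≈ 0.0458 per year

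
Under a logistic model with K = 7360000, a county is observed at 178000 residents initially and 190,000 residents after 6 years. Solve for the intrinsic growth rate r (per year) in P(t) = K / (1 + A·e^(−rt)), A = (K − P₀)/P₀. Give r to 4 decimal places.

A = (7360000 − 178000)/178000 = 40.34831
190000 = 7360000/(1 + 40.34831·e^(−r·6)) → e^(−6r) = (38.73684 − 1)/40.34831 = 0.935277
r = −ln(0.935277)/6 = 0.06691/6

r ≈ 0.0112 per year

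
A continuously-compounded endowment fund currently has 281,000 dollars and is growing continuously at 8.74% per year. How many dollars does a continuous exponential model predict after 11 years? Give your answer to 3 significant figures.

≈ 735,000 dollars

P(11) = 281000 · e^(0.0874·11) = 281000 · e^(0.9614)
= 281000 · 2.61536 ≈ 734914.87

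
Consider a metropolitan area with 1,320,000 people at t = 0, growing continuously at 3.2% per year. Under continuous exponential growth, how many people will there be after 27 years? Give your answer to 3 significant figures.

≈ 3,130,000 people

P(27) = 1320000 · e^(0.032·27) = 1320000 · e^(0.864)
= 1320000 · 2.37263 ≈ 3131874.59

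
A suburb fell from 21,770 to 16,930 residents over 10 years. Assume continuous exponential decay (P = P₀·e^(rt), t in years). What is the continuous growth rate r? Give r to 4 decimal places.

16930 = 21770 · e^(r·10)
e^(10r) = 16930/21770 = 0.77768
r = ln(0.77768) / 10 = -0.25145 / 10

r ≈ -0.0251 per year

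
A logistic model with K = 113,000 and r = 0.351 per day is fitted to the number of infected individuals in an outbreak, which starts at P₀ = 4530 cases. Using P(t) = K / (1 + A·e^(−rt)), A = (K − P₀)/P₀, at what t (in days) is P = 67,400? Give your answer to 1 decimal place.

t ≈ 10.2 days

A = (113000 − 4530)/4530 = 23.94481
67400 = 113000/(1 + 23.94481·e^(−0.351t)) → 1 + 23.94481·e^(−0.351t) = 1.67656
e^(−0.351t) = 0.028255 → t = ln(35.39211)/0.351 = 3.56649/0.351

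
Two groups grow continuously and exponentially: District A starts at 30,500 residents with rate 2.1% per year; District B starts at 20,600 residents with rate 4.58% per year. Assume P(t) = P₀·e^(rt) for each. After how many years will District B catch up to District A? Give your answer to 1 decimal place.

t ≈ 15.8 years

30500·e^(0.021t) = 20600·e^(0.0458t)
30500/20600 = e^((0.0458 − 0.021)t) → ln(1.48058) = 0.0248·t
t = 0.39244 / 0.0248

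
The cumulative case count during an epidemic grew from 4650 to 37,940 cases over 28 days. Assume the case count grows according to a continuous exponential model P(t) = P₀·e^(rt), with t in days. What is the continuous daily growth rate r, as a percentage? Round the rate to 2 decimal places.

37940 = 4650 · e^(r·28)
e^(28r) = 37940/4650 = 8.15914
r = ln(8.15914) / 28 = 2.09914 / 28

r ≈ 7.50% per day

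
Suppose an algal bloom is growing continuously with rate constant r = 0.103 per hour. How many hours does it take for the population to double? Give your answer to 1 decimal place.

doubling time ≈ 6.7 hours

doubling time = ln(2) / |r| = 0.69315 / 0.103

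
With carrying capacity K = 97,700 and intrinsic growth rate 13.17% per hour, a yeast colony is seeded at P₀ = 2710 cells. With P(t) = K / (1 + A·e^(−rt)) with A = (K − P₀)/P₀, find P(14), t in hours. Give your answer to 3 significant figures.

A = (97700 − 2710)/2710 = 35.05166
P(14) = 97700 / (1 + 35.05166·e^(−0.1317·14)) = 97700 / (1 + 35.05166·0.158215)
= 97700 / 6.5457 ≈ 14925.83

≈ 14,900 cells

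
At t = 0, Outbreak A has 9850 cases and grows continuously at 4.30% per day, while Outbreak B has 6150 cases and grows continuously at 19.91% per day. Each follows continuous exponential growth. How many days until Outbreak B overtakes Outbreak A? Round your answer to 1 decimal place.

t ≈ 3.0 days

9850·e^(0.043t) = 6150·e^(0.1991t)
9850/6150 = e^((0.1991 − 0.043)t) → ln(1.60163) = 0.1561·t
t = 0.47102 / 0.1561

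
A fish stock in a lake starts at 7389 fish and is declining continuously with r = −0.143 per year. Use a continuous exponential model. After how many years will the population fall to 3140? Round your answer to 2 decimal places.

t ≈ 5.98 years

3140 = 7389 · e^(-0.143·t)
t = ln(3140/7389) / -0.143 = ln(0.42496) / -0.143 = -0.85577 / -0.143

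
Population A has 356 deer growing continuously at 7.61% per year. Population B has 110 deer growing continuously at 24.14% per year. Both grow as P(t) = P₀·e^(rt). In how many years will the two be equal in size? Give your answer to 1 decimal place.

t ≈ 7.1 years

356·e^(0.0761t) = 110·e^(0.2414t)
356/110 = e^((0.2414 − 0.0761)t) → ln(3.23636) = 0.1653·t
t = 1.17445 / 0.1653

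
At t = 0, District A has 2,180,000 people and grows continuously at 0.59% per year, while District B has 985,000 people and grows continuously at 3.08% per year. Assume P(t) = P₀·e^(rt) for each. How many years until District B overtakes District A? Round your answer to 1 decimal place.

2180000·e^(0.0059t) = 985000·e^(0.0308t)
2180000/985000 = e^((0.0308 − 0.0059)t) → ln(2.2132) = 0.0249·t
t = 0.79444 / 0.0249

t ≈ 31.9 years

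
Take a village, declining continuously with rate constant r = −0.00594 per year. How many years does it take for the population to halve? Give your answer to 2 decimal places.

half-life = ln(2) / |r| = 0.69315 / 0.00594

half-life ≈ 116.69 years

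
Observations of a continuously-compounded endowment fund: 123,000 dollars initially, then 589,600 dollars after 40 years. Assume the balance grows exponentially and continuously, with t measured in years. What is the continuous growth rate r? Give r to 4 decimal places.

589600 = 123000 · e^(r·40)
e^(40r) = 589600/123000 = 4.7935
r = ln(4.7935) / 40 = 1.56726 / 40

r ≈ 0.0392 per year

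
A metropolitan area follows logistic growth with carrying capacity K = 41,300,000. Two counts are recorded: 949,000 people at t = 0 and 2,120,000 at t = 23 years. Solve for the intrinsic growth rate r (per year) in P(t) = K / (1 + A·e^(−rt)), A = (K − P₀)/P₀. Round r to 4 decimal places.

r ≈ 0.0362 per year

A = (41300000 − 949000)/949000 = 42.51949
2120000 = 41300000/(1 + 42.51949·e^(−r·23)) → e^(−23r) = (19.48113 − 1)/42.51949 = 0.434651
r = −ln(0.434651)/23 = 0.83321/23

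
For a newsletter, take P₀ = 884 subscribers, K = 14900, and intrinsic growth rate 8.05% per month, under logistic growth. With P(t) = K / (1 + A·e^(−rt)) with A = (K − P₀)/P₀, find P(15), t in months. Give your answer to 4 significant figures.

≈ 2,596 subscribers

A = (14900 − 884)/884 = 15.8552
P(15) = 14900 / (1 + 15.8552·e^(−0.0805·15)) = 14900 / (1 + 15.8552·0.298944)
= 14900 / 5.73981 ≈ 2595.9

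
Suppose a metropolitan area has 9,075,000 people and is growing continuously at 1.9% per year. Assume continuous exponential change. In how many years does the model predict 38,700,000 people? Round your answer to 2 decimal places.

t ≈ 76.33 years

38700000 = 9075000 · e^(0.019·t)
t = ln(38700000/9075000) / 0.019 = ln(4.26446) / 0.019 = 1.45032 / 0.019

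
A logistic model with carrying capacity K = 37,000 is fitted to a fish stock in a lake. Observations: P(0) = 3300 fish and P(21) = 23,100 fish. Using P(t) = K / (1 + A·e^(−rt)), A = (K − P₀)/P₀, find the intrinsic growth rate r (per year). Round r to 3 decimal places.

r ≈ 0.135 per year

A = (37000 − 3300)/3300 = 10.21212
23100 = 37000/(1 + 10.21212·e^(−r·21)) → e^(−21r) = (1.60173 − 1)/10.21212 = 0.058923
r = −ln(0.058923)/21 = 2.83152/21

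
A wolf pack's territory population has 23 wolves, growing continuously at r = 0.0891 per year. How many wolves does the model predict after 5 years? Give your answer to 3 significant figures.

P(5) = 23 · e^(0.0891·5) = 23 · e^(0.4455)
= 23 · 1.56127 ≈ 35.91

≈ 35.9 wolves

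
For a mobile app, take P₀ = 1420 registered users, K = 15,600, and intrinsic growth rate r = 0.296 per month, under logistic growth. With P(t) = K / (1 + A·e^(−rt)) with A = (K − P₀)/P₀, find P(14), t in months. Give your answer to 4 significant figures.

≈ 13,470 registered users

A = (15600 − 1420)/1420 = 9.98592
P(14) = 15600 / (1 + 9.98592·e^(−0.296·14)) = 15600 / (1 + 9.98592·0.015859)
= 15600 / 1.15837 ≈ 13467.21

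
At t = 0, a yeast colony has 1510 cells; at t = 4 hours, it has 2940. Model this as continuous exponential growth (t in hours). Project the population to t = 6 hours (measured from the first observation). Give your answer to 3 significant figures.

r = ln(2940/1510) / 4 ≈ 0.166575 per hour
P(6) = 1510 · e^(0.166575·6) = 1510 · 2.71679 ≈ 4102.35

≈ 4,100 cells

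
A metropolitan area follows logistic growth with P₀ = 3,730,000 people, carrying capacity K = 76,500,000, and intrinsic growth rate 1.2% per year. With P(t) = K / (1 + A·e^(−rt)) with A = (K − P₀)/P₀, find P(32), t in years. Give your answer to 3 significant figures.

A = (76500000 − 3730000)/3730000 = 19.50938
P(32) = 76500000 / (1 + 19.50938·e^(−0.012·32)) = 76500000 / (1 + 19.50938·0.681131)
= 76500000 / 14.28845 ≈ 5353973.16

≈ 5,350,000 people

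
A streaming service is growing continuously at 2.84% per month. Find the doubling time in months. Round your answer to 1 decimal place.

doubling time ≈ 24.4 months

doubling time = ln(2) / |r| = 0.69315 / 0.0284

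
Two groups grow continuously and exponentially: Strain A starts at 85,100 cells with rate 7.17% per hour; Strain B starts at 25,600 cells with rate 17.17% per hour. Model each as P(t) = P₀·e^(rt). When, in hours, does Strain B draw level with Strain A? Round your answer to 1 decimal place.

t ≈ 12.0 hours

85100·e^(0.0717t) = 25600·e^(0.1717t)
85100/25600 = e^((0.1717 − 0.0717)t) → ln(3.32422) = 0.1·t
t = 1.20123 / 0.1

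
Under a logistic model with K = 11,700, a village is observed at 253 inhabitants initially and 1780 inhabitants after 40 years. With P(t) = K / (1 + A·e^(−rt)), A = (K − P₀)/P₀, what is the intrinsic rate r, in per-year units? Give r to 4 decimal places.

A = (11700 − 253)/253 = 45.24506
1780 = 11700/(1 + 45.24506·e^(−r·40)) → e^(−40r) = (6.57303 − 1)/45.24506 = 0.123174
r = −ln(0.123174)/40 = 2.09415/40

r ≈ 0.0524 per year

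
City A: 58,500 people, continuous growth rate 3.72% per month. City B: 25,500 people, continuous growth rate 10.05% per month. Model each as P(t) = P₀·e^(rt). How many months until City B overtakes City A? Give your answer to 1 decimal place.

t ≈ 13.1 months

58500·e^(0.0372t) = 25500·e^(0.1005t)
58500/25500 = e^((0.1005 − 0.0372)t) → ln(2.29412) = 0.0633·t
t = 0.83035 / 0.0633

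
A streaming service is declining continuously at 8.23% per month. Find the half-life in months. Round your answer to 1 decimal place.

half-life ≈ 8.4 months

half-life = ln(2) / |r| = 0.69315 / 0.0823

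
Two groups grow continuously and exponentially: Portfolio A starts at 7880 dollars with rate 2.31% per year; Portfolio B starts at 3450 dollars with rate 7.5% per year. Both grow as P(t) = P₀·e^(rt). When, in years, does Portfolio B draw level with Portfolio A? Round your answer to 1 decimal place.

t ≈ 15.9 years

7880·e^(0.0231t) = 3450·e^(0.075t)
7880/3450 = e^((0.075 − 0.0231)t) → ln(2.28406) = 0.0519·t
t = 0.82595 / 0.0519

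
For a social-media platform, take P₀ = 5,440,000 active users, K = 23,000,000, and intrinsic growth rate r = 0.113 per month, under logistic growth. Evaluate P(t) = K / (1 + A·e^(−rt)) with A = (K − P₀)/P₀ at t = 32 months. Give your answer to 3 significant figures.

≈ 21,200,000 active users

A = (23000000 − 5440000)/5440000 = 3.22794
P(32) = 23000000 / (1 + 3.22794·e^(−0.113·32)) = 23000000 / (1 + 3.22794·0.02689)
= 23000000 / 1.0868 ≈ 21163059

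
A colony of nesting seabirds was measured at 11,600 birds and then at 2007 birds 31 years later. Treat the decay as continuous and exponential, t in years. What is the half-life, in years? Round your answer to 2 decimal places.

r = ln(2007/11600) / 31 = ln(0.17302) / 31 ≈ -0.056592 per year
half-life = ln 2 / |r| = 0.69315 / 0.056592

half-life ≈ 12.25 years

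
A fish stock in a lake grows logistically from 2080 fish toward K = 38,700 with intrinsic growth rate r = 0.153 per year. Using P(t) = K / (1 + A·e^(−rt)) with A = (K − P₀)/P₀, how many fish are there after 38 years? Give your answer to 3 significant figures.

A = (38700 − 2080)/2080 = 17.60577
P(38) = 38700 / (1 + 17.60577·e^(−0.153·38)) = 38700 / (1 + 17.60577·0.002985)
= 38700 / 1.05256 ≈ 36767.45

≈ 36,800 fish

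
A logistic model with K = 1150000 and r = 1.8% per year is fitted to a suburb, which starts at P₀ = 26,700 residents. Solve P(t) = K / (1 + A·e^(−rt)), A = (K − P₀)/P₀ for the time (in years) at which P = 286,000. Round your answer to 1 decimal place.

A = (1150000 − 26700)/26700 = 42.07116
286000 = 1150000/(1 + 42.07116·e^(−0.018t)) → 1 + 42.07116·e^(−0.018t) = 4.02098
e^(−0.018t) = 0.071806 → t = ln(13.92633)/0.018 = 2.63378/0.018

t ≈ 146.3 years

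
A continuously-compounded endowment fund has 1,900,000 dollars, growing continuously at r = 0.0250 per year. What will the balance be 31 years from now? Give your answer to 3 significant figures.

≈ 4,120,000 dollars

P(31) = 1900000 · e^(0.025·31) = 1900000 · e^(0.775)
= 1900000 · 2.17059 ≈ 4124125.04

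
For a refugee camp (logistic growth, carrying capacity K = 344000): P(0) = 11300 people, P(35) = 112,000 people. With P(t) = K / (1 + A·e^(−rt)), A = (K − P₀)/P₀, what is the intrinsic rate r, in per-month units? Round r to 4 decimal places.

r ≈ 0.0758 per month

A = (344000 − 11300)/11300 = 29.44248
112000 = 344000/(1 + 29.44248·e^(−r·35)) → e^(−35r) = (3.07143 − 1)/29.44248 = 0.070355
r = −ln(0.070355)/35 = 2.6542/35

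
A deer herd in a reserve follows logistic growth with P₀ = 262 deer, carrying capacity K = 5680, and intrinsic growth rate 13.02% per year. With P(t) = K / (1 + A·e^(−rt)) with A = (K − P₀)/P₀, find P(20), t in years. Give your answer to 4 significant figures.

A = (5680 − 262)/262 = 20.67939
P(20) = 5680 / (1 + 20.67939·e^(−0.1302·20)) = 5680 / (1 + 20.67939·0.073977)
= 5680 / 2.5298 ≈ 2245.24

≈ 2,245 deer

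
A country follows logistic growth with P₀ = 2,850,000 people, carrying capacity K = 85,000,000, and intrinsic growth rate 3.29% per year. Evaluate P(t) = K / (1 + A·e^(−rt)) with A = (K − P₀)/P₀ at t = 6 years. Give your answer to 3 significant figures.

≈ 3,450,000 people

A = (85000000 − 2850000)/2850000 = 28.82456
P(6) = 85000000 / (1 + 28.82456·e^(−0.0329·6)) = 85000000 / (1 + 28.82456·0.820862)
= 85000000 / 24.66099 ≈ 3446738.67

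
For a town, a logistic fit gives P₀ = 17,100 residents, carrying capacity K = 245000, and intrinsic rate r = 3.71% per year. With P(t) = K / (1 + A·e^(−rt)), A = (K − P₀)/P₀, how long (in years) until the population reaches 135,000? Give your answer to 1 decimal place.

A = (245000 − 17100)/17100 = 13.32749
135000 = 245000/(1 + 13.32749·e^(−0.0371t)) → 1 + 13.32749·e^(−0.0371t) = 1.81481
e^(−0.0371t) = 0.061138 → t = ln(16.35646)/0.0371 = 2.79462/0.0371

t ≈ 75.3 years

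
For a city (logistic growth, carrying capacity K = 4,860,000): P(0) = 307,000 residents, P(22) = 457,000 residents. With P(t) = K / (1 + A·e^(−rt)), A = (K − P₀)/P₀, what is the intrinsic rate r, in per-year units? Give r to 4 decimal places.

r ≈ 0.0196 per year

A = (4860000 − 307000)/307000 = 14.83062
457000 = 4860000/(1 + 14.83062·e^(−r·22)) → e^(−22r) = (10.63457 − 1)/14.83062 = 0.649641
r = −ln(0.649641)/22 = 0.43134/22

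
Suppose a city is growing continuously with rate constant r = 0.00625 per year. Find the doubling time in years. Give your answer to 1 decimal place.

doubling time = ln(2) / |r| = 0.69315 / 0.00625

doubling time ≈ 110.9 years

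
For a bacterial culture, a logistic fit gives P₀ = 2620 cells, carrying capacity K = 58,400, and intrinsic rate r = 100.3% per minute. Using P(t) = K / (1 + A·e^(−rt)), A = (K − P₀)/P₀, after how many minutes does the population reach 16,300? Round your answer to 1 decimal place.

A = (58400 − 2620)/2620 = 21.29008
16300 = 58400/(1 + 21.29008·e^(−1.003t)) → 1 + 21.29008·e^(−1.003t) = 3.58282
e^(−1.003t) = 0.121316 → t = ln(8.24295)/1.003 = 2.10936/1.003

t ≈ 2.1 minutes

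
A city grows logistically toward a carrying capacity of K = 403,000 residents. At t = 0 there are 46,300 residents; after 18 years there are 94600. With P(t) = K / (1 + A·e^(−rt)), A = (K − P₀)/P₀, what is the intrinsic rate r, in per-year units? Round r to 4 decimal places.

A = (403000 − 46300)/46300 = 7.7041
94600 = 403000/(1 + 7.7041·e^(−r·18)) → e^(−18r) = (4.26004 − 1)/7.7041 = 0.423157
r = −ln(0.423157)/18 = 0.86001/18

r ≈ 0.0478 per year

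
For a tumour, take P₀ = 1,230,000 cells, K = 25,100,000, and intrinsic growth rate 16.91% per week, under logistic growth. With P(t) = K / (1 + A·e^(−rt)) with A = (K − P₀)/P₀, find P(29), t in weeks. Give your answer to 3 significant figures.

A = (25100000 − 1230000)/1230000 = 19.4065
P(29) = 25100000 / (1 + 19.4065·e^(−0.1691·29)) = 25100000 / (1 + 19.4065·0.007418)
= 25100000 / 1.14395 ≈ 21941525.23

≈ 21,900,000 cells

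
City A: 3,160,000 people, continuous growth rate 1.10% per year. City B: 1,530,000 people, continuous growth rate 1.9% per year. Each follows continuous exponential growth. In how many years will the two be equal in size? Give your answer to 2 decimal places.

3160000·e^(0.011t) = 1530000·e^(0.019t)
3160000/1530000 = e^((0.019 − 0.011)t) → ln(2.06536) = 0.008·t
t = 0.7253 / 0.008

t ≈ 90.66 years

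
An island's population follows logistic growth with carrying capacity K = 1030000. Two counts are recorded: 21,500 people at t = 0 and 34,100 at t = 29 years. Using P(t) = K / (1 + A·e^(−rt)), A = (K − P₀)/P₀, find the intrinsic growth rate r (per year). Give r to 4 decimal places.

r ≈ 0.0163 per year

A = (1030000 − 21500)/21500 = 46.90698
34100 = 1030000/(1 + 46.90698·e^(−r·29)) → e^(−29r) = (30.20528 − 1)/46.90698 = 0.622621
r = −ln(0.622621)/29 = 0.47382/29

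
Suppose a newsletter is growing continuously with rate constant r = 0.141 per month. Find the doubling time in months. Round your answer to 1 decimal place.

doubling time = ln(2) / |r| = 0.69315 / 0.141

doubling time ≈ 4.9 months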